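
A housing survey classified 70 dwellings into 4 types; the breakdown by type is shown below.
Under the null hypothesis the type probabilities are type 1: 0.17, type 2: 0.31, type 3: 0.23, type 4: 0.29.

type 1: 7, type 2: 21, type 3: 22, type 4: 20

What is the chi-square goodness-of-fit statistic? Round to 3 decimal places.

Expected counts E_i = n·p_i: 70×0.17 = 11.9, 70×0.31 = 21.7, 70×0.23 = 16.1, 70×0.29 = 20.3.
χ² = (7−11.9)²/11.9 + (21−21.7)²/21.7 + (22−16.1)²/16.1 + (20−20.3)²/20.3
   = 2.0176 + 0.0226 + 2.1621 + 0.0044
Sum = 4.207

4.207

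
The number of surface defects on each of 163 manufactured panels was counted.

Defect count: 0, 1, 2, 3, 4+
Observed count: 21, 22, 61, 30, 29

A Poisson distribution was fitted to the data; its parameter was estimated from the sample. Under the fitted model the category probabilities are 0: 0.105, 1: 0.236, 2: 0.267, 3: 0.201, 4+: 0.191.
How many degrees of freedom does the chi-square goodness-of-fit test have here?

3

There are k = 5 categories and 1 parameter estimated from the data, so df = 5 − 1 − 1 = 3.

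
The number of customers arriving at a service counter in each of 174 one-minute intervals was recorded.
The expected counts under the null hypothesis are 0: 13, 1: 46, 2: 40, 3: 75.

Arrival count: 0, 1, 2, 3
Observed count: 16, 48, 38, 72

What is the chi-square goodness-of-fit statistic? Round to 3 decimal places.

0.999

cat         O        E   (O−E)²/E
0          16       13     0.6923
1          48       46     0.0870
2          38       40     0.1000
3          72       75     0.1200
Sum = 0.999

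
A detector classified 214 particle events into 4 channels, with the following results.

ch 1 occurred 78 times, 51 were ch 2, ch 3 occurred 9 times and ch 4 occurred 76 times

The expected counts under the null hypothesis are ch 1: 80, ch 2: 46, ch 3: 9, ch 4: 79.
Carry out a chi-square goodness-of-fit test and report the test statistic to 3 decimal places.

ch 1: (78 − 80)²/80 = 4/80 = 0.0500
ch 2: (51 − 46)²/46 = 25/46 = 0.5435
ch 3: (9 − 9)²/9 = 0/9 = 0.0000
ch 4: (76 − 79)²/79 = 9/79 = 0.1139
Sum = 0.707

0.707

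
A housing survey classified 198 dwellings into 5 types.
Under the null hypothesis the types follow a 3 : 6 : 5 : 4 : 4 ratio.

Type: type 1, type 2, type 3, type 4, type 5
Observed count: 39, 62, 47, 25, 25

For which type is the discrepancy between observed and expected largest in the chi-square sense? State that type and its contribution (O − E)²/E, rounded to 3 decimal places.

type 1, 5.333

Ratio total = 22. Expected counts: 198×3/22 = 27, 198×6/22 = 54, 198×5/22 = 45, 198×4/22 = 36, 198×4/22 = 36.
χ² = (39−27)²/27 + (62−54)²/54 + (47−45)²/45 + (25−36)²/36 + (25−36)²/36
   = 5.3333 + 1.1852 + 0.0889 + 3.3611 + 3.3611
The largest term is for type 1: 5.333.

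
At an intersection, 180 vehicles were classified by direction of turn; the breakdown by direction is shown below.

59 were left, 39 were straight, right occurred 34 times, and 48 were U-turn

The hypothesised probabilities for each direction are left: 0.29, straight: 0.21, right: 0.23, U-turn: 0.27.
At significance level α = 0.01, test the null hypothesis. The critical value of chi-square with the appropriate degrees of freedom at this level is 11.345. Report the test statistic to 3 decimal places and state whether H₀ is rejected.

2.254; do not reject

Expected counts E_i = n·p_i: 180×0.29 = 52.2, 180×0.21 = 37.8, 180×0.23 = 41.4, 180×0.27 = 48.6.
cat           O        E   (O−E)²/E
left         59     52.2     0.8858
straight     39     37.8     0.0381
right        34     41.4     1.3227
U-turn       48     48.6     0.0074
Sum = 2.254
df = 3. Since 2.254 < 11.345, we do not reject H₀.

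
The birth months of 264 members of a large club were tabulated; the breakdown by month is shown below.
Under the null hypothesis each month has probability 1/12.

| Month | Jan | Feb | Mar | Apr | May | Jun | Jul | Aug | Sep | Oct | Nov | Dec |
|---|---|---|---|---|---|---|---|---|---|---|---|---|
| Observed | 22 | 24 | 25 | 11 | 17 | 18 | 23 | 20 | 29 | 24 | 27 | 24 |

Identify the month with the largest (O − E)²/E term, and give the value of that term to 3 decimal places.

Under H₀ each category has probability 1/12, so each expected count is 264/12 = 22.
cat         O        E   (O−E)²/E
Jan        22       22     0.0000
Feb        24       22     0.1818
Mar        25       22     0.4091
Apr        11       22     5.5000
May        17       22     1.1364
Jun        18       22     0.7273
Jul        23       22     0.0455
Aug        20       22     0.1818
Sep        29       22     2.2273
Oct        24       22     0.1818
Nov        27       22     1.1364
Dec        24       22     0.1818
The largest term is for Apr: 5.500.

Apr, 5.500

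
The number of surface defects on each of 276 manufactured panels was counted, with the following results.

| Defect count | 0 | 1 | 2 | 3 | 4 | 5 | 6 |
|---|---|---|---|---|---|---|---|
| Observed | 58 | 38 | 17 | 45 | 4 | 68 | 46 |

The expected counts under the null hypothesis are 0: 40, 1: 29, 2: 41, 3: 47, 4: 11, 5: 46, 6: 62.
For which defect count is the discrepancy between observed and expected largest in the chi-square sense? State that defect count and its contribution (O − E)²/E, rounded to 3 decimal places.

cat         O        E   (O−E)²/E
0          58       40     8.1000
1          38       29     2.7931
2          17       41    14.0488
3          45       47     0.0851
4           4       11     4.4545
5          68       46    10.5217
6          46       62     4.1290
The largest term is for 2: 14.049.

2, 14.049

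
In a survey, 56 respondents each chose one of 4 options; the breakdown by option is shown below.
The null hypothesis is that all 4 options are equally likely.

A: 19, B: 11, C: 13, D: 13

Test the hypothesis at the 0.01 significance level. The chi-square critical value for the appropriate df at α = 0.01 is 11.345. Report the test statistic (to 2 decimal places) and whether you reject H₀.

Expected count for each of the 4 categories: 56/4 = 14.
A: (19 − 14)²/14 = 25/14 = 1.786
B: (11 − 14)²/14 = 9/14 = 0.643
C: (13 − 14)²/14 = 1/14 = 0.071
D: (13 − 14)²/14 = 1/14 = 0.071
Sum = 2.57
df = 3. Since 2.57 < 11.345, we do not reject H₀.

2.57; do not reject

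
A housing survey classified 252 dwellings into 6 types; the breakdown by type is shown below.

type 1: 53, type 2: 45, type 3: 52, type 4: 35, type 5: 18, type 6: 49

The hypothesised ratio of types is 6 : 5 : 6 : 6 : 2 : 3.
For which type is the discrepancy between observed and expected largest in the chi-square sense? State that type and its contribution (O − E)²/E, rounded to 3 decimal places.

type 6, 17.926

Ratio total = 28. Expected counts: 252×6/28 = 54, 252×5/28 = 45, 252×6/28 = 54, 252×6/28 = 54, 252×2/28 = 18, 252×3/28 = 27.
type 1: (53 − 54)²/54 = 1/54 = 0.0185
type 2: (45 − 45)²/45 = 0/45 = 0.0000
type 3: (52 − 54)²/54 = 4/54 = 0.0741
type 4: (35 − 54)²/54 = 361/54 = 6.6852
type 5: (18 − 18)²/18 = 0/18 = 0.0000
type 6: (49 − 27)²/27 = 484/27 = 17.9259
The largest term is for type 6: 17.926.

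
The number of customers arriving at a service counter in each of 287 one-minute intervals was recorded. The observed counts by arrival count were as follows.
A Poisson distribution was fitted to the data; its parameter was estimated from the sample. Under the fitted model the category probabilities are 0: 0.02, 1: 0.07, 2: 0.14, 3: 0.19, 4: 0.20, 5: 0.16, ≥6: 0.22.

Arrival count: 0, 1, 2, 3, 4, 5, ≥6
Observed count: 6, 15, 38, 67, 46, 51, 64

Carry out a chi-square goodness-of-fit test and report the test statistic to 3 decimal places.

7.109

Expected counts E_i = n·p_i: 287×0.02 = 5.74, 287×0.07 = 20.09, 287×0.14 = 40.18, 287×0.19 = 54.53, 287×0.20 = 57.4, 287×0.16 = 45.92, 287×0.22 = 63.14.
0: (6 − 5.74)²/5.74 = 0.0676/5.74 = 0.0118
1: (15 − 20.09)²/20.09 = 25.9081/20.09 = 1.2896
2: (38 − 40.18)²/40.18 = 4.7524/40.18 = 0.1183
3: (67 − 54.53)²/54.53 = 155.5009/54.53 = 2.8517
4: (46 − 57.4)²/57.4 = 129.96/57.4 = 2.2641
5: (51 − 45.92)²/45.92 = 25.8064/45.92 = 0.5620
≥6: (64 − 63.14)²/63.14 = 0.7396/63.14 = 0.0117
Sum = 7.109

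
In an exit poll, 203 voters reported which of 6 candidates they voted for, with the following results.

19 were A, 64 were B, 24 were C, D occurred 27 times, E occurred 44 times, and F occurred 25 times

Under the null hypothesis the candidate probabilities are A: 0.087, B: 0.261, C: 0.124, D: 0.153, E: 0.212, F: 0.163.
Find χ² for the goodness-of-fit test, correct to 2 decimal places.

Expected counts E_i = n·p_i: 203×0.087 = 17.661, 203×0.261 = 52.983, 203×0.124 = 25.172, 203×0.153 = 31.059, 203×0.212 = 43.036, 203×0.163 = 33.089.
cat         O        E   (O−E)²/E
A          19   17.661      0.102
B          64   52.983      2.291
C          24   25.172      0.055
D          27   31.059      0.530
E          44   43.036      0.022
F          25   33.089      1.977
Sum = 4.98

4.98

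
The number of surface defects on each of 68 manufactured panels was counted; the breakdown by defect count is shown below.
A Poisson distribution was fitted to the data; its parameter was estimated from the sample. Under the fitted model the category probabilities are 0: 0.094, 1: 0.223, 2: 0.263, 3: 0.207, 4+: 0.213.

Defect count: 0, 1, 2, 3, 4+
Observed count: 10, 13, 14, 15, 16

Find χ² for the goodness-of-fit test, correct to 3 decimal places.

3.408

Expected counts E_i = n·p_i: 68×0.094 = 6.392, 68×0.223 = 15.164, 68×0.263 = 17.884, 68×0.207 = 14.076, 68×0.213 = 14.484.
χ² = (10−6.392)²/6.392 + (13−15.164)²/15.164 + (14−17.884)²/17.884 + (15−14.076)²/14.076 + (16−14.484)²/14.484
   = 2.0366 + 0.3088 + 0.8435 + 0.0607 + 0.1587
Sum = 3.408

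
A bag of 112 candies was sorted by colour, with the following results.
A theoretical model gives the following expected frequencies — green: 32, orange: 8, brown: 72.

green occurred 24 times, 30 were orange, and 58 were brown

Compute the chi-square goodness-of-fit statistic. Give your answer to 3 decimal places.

65.222

χ² = (24−32)²/32 + (30−8)²/8 + (58−72)²/72
   = 2.0000 + 60.5000 + 2.7222
Sum = 65.222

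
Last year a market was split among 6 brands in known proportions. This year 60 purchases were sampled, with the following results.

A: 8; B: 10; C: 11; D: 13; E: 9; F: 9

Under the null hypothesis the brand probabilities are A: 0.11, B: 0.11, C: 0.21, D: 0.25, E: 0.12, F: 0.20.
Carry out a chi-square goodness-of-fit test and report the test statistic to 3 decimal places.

Expected counts E_i = n·p_i: 60×0.11 = 6.6, 60×0.11 = 6.6, 60×0.21 = 12.6, 60×0.25 = 15, 60×0.12 = 7.2, 60×0.20 = 12.
cat         O        E   (O−E)²/E
A           8      6.6     0.2970
B          10      6.6     1.7515
C          11     12.6     0.2032
D          13       15     0.2667
E           9      7.2     0.4500
F           9       12     0.7500
Sum = 3.718

3.718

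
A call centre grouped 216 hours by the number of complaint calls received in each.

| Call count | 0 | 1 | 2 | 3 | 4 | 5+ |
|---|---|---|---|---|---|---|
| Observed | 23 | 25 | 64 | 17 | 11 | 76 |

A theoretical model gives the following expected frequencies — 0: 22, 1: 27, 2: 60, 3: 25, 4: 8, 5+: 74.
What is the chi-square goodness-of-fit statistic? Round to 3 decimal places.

4.199

cat         O        E   (O−E)²/E
0          23       22     0.0455
1          25       27     0.1481
2          64       60     0.2667
3          17       25     2.5600
4          11        8     1.1250
5+         76       74     0.0541
Sum = 4.199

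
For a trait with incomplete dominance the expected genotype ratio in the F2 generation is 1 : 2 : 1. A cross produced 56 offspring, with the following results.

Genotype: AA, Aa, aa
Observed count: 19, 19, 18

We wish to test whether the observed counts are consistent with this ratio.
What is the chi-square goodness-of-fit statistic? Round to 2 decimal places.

Ratio total = 4. Expected counts: 56×1/4 = 14, 56×2/4 = 28, 56×1/4 = 14.
χ² = (19−14)²/14 + (19−28)²/28 + (18−14)²/14
   = 1.786 + 2.893 + 1.143
Sum = 5.82

5.82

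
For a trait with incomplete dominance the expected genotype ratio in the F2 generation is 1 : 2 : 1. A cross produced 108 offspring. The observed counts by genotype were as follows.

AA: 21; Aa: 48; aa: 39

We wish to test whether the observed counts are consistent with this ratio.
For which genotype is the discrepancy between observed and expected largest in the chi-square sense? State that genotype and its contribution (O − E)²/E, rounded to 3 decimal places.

aa, 5.333

Ratio total = 4. Expected counts: 108×1/4 = 27, 108×2/4 = 54, 108×1/4 = 27.
AA: (21 − 27)²/27 = 36/27 = 1.3333
Aa: (48 − 54)²/54 = 36/54 = 0.6667
aa: (39 − 27)²/27 = 144/27 = 5.3333
The largest term is for aa: 5.333.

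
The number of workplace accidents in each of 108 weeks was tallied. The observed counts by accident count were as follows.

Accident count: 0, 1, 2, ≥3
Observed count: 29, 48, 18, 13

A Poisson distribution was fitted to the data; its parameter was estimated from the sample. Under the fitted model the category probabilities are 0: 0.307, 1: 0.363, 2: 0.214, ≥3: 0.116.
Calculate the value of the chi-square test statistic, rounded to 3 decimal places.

Expected counts E_i = n·p_i: 108×0.307 = 33.156, 108×0.363 = 39.204, 108×0.214 = 23.112, 108×0.116 = 12.528.
χ² = (29−33.156)²/33.156 + (48−39.204)²/39.204 + (18−23.112)²/23.112 + (13−12.528)²/12.528
   = 0.5209 + 1.9735 + 1.1307 + 0.0178
Sum = 3.643

3.643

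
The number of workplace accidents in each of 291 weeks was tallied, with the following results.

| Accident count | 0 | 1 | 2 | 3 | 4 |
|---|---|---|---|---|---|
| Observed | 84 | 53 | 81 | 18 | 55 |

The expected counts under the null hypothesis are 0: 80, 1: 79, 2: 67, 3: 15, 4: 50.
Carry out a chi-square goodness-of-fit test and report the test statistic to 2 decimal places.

12.78

cat         O        E   (O−E)²/E
0          84       80      0.200
1          53       79      8.557
2          81       67      2.925
3          18       15      0.600
4          55       50      0.500
Sum = 12.78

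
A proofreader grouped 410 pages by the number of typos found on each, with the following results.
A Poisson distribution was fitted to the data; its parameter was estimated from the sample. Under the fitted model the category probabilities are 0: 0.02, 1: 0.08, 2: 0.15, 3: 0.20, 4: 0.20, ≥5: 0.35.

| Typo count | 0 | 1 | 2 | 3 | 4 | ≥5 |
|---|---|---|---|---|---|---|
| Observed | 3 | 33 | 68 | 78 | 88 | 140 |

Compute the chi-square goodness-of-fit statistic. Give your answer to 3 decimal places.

Expected counts E_i = n·p_i: 410×0.02 = 8.2, 410×0.08 = 32.8, 410×0.15 = 61.5, 410×0.20 = 82, 410×0.20 = 82, 410×0.35 = 143.5.
0: (3 − 8.2)²/8.2 = 27.04/8.2 = 3.2976
1: (33 − 32.8)²/32.8 = 0.04/32.8 = 0.0012
2: (68 − 61.5)²/61.5 = 42.25/61.5 = 0.6870
3: (78 − 82)²/82 = 16/82 = 0.1951
4: (88 − 82)²/82 = 36/82 = 0.4390
≥5: (140 − 143.5)²/143.5 = 12.25/143.5 = 0.0854
Sum = 4.705

4.705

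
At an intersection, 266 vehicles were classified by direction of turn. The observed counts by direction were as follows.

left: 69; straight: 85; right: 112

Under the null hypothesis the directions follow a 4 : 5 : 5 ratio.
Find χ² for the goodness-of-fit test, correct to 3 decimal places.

4.739

Ratio total = 14. Expected counts: 266×4/14 = 76, 266×5/14 = 95, 266×5/14 = 95.
χ² = (69−76)²/76 + (85−95)²/95 + (112−95)²/95
   = 0.6447 + 1.0526 + 3.0421
Sum = 4.739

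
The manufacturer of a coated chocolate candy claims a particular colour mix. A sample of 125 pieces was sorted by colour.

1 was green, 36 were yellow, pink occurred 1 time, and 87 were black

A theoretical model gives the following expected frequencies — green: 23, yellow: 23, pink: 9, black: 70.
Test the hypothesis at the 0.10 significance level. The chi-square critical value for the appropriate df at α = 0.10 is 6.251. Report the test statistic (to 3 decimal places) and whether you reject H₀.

39.631; reject

green: (1 − 23)²/23 = 484/23 = 21.0435
yellow: (36 − 23)²/23 = 169/23 = 7.3478
pink: (1 − 9)²/9 = 64/9 = 7.1111
black: (87 − 70)²/70 = 289/70 = 4.1286
Sum = 39.631
df = 3. Since 39.631 > 6.251, we reject H₀.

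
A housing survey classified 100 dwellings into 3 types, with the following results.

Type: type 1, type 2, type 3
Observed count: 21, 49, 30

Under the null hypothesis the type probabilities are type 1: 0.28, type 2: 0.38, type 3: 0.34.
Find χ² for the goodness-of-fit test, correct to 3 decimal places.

Expected counts E_i = n·p_i: 100×0.28 = 28, 100×0.38 = 38, 100×0.34 = 34.
χ² = (21−28)²/28 + (49−38)²/38 + (30−34)²/34
   = 1.7500 + 3.1842 + 0.4706
Sum = 5.405

5.405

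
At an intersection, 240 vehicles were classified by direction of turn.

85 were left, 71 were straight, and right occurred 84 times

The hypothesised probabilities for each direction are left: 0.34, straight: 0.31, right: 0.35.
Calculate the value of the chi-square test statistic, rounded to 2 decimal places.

Expected counts E_i = n·p_i: 240×0.34 = 81.6, 240×0.31 = 74.4, 240×0.35 = 84.
cat           O        E   (O−E)²/E
left         85     81.6      0.142
straight     71     74.4      0.155
right        84       84      0.000
Sum = 0.30

0.30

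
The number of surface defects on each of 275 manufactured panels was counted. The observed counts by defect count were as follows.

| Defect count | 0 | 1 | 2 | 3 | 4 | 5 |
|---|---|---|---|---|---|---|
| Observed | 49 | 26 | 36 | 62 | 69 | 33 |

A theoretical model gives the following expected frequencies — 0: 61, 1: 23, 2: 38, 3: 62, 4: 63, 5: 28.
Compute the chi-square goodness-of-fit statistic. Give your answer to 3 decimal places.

4.322

χ² = (49−61)²/61 + (26−23)²/23 + (36−38)²/38 + (62−62)²/62 + (69−63)²/63 + (33−28)²/28
   = 2.3607 + 0.3913 + 0.1053 + 0.0000 + 0.5714 + 0.8929
Sum = 4.322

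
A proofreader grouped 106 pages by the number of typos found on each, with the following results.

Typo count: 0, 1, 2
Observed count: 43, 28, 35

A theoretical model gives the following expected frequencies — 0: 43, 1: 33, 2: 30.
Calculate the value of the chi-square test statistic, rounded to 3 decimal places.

1.591

χ² = (43−43)²/43 + (28−33)²/33 + (35−30)²/30
   = 0.0000 + 0.7576 + 0.8333
Sum = 1.591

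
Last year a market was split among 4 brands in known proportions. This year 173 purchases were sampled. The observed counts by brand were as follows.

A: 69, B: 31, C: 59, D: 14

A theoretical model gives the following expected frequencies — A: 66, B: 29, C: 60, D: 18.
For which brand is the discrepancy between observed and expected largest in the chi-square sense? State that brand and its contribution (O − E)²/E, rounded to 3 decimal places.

χ² = (69−66)²/66 + (31−29)²/29 + (59−60)²/60 + (14−18)²/18
   = 0.1364 + 0.1379 + 0.0167 + 0.8889
The largest term is for D: 0.889.

D, 0.889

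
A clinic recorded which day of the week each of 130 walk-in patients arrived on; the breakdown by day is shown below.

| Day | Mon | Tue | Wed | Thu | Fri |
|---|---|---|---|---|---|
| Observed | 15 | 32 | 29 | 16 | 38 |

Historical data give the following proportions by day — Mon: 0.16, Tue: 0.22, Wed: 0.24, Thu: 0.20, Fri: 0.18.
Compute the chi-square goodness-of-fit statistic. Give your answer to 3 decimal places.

15.132

Expected counts E_i = n·p_i: 130×0.16 = 20.8, 130×0.22 = 28.6, 130×0.24 = 31.2, 130×0.20 = 26, 130×0.18 = 23.4.
Mon: (15 − 20.8)²/20.8 = 33.64/20.8 = 1.6173
Tue: (32 − 28.6)²/28.6 = 11.56/28.6 = 0.4042
Wed: (29 − 31.2)²/31.2 = 4.84/31.2 = 0.1551
Thu: (16 − 26)²/26 = 100/26 = 3.8462
Fri: (38 − 23.4)²/23.4 = 213.16/23.4 = 9.1094
Sum = 15.132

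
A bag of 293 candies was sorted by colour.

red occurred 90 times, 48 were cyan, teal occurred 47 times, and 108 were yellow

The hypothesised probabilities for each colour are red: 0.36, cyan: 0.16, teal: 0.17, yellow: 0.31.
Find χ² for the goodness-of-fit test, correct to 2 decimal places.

5.70

Expected counts E_i = n·p_i: 293×0.36 = 105.48, 293×0.16 = 46.88, 293×0.17 = 49.81, 293×0.31 = 90.83.
cat         O        E   (O−E)²/E
red        90   105.48      2.272
cyan       48    46.88      0.027
teal       47    49.81      0.159
yellow    108    90.83      3.246
Sum = 5.70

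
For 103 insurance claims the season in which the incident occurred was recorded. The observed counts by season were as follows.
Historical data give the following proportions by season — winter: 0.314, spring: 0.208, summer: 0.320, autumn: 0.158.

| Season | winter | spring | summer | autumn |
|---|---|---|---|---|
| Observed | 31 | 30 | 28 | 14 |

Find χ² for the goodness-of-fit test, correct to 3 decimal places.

4.553

Expected counts E_i = n·p_i: 103×0.314 = 32.342, 103×0.208 = 21.424, 103×0.320 = 32.96, 103×0.158 = 16.274.
cat         O        E   (O−E)²/E
winter     31   32.342     0.0557
spring     30   21.424     3.4330
summer     28    32.96     0.7464
autumn     14   16.274     0.3178
Sum = 4.553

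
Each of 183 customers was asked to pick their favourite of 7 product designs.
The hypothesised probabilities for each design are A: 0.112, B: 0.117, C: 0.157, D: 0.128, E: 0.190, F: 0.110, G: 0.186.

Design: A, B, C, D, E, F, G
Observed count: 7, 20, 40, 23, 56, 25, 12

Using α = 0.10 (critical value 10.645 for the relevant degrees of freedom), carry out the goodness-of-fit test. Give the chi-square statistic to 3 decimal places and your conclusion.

Expected counts E_i = n·p_i: 183×0.112 = 20.496, 183×0.117 = 21.411, 183×0.157 = 28.731, 183×0.128 = 23.424, 183×0.190 = 34.77, 183×0.110 = 20.13, 183×0.186 = 34.038.
χ² = (7−20.496)²/20.496 + (20−21.411)²/21.411 + (40−28.731)²/28.731 + (23−23.424)²/23.424 + (56−34.77)²/34.77 + (25−20.13)²/20.13 + (12−34.038)²/34.038
   = 8.8867 + 0.0930 + 4.4200 + 0.0077 + 12.9627 + 1.1782 + 14.2686
Sum = 41.817
df = 6. Since 41.817 > 10.645, we reject H₀.

41.817; reject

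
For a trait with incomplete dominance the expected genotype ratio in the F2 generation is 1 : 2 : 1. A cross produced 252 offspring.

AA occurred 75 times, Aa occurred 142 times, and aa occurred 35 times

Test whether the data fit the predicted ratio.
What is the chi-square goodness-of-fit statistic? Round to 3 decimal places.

Ratio total = 4. Expected counts: 252×1/4 = 63, 252×2/4 = 126, 252×1/4 = 63.
cat         O        E   (O−E)²/E
AA         75       63     2.2857
Aa        142      126     2.0317
aa         35       63    12.4444
Sum = 16.762

16.762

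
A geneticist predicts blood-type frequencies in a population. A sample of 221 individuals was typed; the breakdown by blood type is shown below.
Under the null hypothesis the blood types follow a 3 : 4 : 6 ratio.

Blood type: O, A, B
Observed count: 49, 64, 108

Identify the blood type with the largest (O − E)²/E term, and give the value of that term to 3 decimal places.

B, 0.353

Ratio total = 13. Expected counts: 221×3/13 = 51, 221×4/13 = 68, 221×6/13 = 102.
χ² = (49−51)²/51 + (64−68)²/68 + (108−102)²/102
   = 0.0784 + 0.2353 + 0.3529
The largest term is for B: 0.353.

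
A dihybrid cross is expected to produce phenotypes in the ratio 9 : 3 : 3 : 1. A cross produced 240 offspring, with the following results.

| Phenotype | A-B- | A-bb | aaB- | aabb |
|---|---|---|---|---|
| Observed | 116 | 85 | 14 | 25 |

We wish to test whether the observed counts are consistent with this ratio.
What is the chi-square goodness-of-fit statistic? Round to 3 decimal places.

66.252

Ratio total = 16. Expected counts: 240×9/16 = 135, 240×3/16 = 45, 240×3/16 = 45, 240×1/16 = 15.
A-B-: (116 − 135)²/135 = 361/135 = 2.6741
A-bb: (85 − 45)²/45 = 1600/45 = 35.5556
aaB-: (14 − 45)²/45 = 961/45 = 21.3556
aabb: (25 − 15)²/15 = 100/15 = 6.6667
Sum = 66.252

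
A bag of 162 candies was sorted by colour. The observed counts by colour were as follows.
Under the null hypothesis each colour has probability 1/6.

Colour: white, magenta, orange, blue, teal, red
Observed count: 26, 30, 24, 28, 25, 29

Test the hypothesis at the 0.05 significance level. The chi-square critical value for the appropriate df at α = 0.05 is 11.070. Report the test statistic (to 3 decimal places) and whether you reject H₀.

Under H₀ each category has probability 1/6, so each expected count is 162/6 = 27.
χ² = (26−27)²/27 + (30−27)²/27 + (24−27)²/27 + (28−27)²/27 + (25−27)²/27 + (29−27)²/27
   = 0.0370 + 0.3333 + 0.3333 + 0.0370 + 0.1481 + 0.1481
Sum = 1.037
df = 5. Since 1.037 < 11.070, we do not reject H₀.

1.037; do not reject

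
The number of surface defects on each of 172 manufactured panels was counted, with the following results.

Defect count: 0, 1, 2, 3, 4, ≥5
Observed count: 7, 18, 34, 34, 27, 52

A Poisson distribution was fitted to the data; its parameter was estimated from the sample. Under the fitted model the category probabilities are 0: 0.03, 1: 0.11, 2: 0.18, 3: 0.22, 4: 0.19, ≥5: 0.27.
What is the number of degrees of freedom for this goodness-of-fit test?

4

There are k = 6 categories and 1 parameter estimated from the data, so df = 6 − 1 − 1 = 4.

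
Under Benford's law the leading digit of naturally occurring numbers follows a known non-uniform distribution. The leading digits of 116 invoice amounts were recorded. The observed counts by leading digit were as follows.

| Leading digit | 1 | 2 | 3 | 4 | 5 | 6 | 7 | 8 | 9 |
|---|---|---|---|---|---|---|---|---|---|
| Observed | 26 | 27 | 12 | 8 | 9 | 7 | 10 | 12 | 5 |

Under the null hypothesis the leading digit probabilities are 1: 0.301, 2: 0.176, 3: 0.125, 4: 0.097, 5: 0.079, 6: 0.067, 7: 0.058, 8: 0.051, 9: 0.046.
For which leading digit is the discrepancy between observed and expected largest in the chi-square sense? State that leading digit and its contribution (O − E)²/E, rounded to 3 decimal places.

Expected counts E_i = n·p_i: 116×0.301 = 34.916, 116×0.176 = 20.416, 116×0.125 = 14.5, 116×0.097 = 11.252, 116×0.079 = 9.164, 116×0.067 = 7.772, 116×0.058 = 6.728, 116×0.051 = 5.916, 116×0.046 = 5.336.
χ² = (26−34.916)²/34.916 + (27−20.416)²/20.416 + (12−14.5)²/14.5 + (8−11.252)²/11.252 + (9−9.164)²/9.164 + (7−7.772)²/7.772 + (10−6.728)²/6.728 + (12−5.916)²/5.916 + (5−5.336)²/5.336
   = 2.2768 + 2.1233 + 0.4310 + 0.9399 + 0.0029 + 0.0767 + 1.5913 + 6.2568 + 0.0212
The largest term is for 8: 6.257.

8, 6.257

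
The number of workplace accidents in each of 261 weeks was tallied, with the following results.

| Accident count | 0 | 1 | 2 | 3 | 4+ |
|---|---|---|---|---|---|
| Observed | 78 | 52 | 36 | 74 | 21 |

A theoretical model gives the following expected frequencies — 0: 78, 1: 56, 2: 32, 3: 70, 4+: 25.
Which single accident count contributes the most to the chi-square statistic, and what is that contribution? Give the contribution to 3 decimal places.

4+, 0.640

0: (78 − 78)²/78 = 0/78 = 0.0000
1: (52 − 56)²/56 = 16/56 = 0.2857
2: (36 − 32)²/32 = 16/32 = 0.5000
3: (74 − 70)²/70 = 16/70 = 0.2286
4+: (21 − 25)²/25 = 16/25 = 0.6400
The largest term is for 4+: 0.640.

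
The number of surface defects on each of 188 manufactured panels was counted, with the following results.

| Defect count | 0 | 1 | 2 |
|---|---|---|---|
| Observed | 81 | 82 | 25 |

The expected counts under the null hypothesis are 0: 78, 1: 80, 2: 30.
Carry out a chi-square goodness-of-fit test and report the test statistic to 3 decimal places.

cat         O        E   (O−E)²/E
0          81       78     0.1154
1          82       80     0.0500
2          25       30     0.8333
Sum = 0.999

0.999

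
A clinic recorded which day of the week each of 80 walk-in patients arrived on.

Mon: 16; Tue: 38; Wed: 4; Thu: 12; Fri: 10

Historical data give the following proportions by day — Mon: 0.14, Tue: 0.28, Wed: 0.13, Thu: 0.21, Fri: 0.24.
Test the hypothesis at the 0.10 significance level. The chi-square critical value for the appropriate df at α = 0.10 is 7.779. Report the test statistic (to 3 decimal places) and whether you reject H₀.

22.640; reject

Expected counts E_i = n·p_i: 80×0.14 = 11.2, 80×0.28 = 22.4, 80×0.13 = 10.4, 80×0.21 = 16.8, 80×0.24 = 19.2.
cat         O        E   (O−E)²/E
Mon        16     11.2     2.0571
Tue        38     22.4    10.8643
Wed         4     10.4     3.9385
Thu        12     16.8     1.3714
Fri        10     19.2     4.4083
Sum = 22.640
df = 4. Since 22.640 > 7.779, we reject H₀.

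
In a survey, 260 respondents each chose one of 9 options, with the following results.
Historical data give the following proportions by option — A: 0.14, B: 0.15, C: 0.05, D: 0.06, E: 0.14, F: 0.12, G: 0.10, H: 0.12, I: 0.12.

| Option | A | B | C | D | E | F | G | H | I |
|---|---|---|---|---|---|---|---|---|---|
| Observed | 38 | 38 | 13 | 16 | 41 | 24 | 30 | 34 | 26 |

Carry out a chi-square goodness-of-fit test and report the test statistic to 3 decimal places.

4.082

Expected counts E_i = n·p_i: 260×0.14 = 36.4, 260×0.15 = 39, 260×0.05 = 13, 260×0.06 = 15.6, 260×0.14 = 36.4, 260×0.12 = 31.2, 260×0.10 = 26, 260×0.12 = 31.2, 260×0.12 = 31.2.
A: (38 − 36.4)²/36.4 = 2.56/36.4 = 0.0703
B: (38 − 39)²/39 = 1/39 = 0.0256
C: (13 − 13)²/13 = 0/13 = 0.0000
D: (16 − 15.6)²/15.6 = 0.16/15.6 = 0.0103
E: (41 − 36.4)²/36.4 = 21.16/36.4 = 0.5813
F: (24 − 31.2)²/31.2 = 51.84/31.2 = 1.6615
G: (30 − 26)²/26 = 16/26 = 0.6154
H: (34 − 31.2)²/31.2 = 7.84/31.2 = 0.2513
I: (26 − 31.2)²/31.2 = 27.04/31.2 = 0.8667
Sum = 4.082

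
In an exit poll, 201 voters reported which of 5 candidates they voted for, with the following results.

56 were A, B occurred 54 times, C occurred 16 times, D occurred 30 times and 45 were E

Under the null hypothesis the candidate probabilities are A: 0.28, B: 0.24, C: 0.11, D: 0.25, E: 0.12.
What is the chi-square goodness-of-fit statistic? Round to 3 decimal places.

28.613

Expected counts E_i = n·p_i: 201×0.28 = 56.28, 201×0.24 = 48.24, 201×0.11 = 22.11, 201×0.25 = 50.25, 201×0.12 = 24.12.
cat         O        E   (O−E)²/E
A          56    56.28     0.0014
B          54    48.24     0.6878
C          16    22.11     1.6885
D          30    50.25     8.1604
E          45    24.12    18.0752
Sum = 28.613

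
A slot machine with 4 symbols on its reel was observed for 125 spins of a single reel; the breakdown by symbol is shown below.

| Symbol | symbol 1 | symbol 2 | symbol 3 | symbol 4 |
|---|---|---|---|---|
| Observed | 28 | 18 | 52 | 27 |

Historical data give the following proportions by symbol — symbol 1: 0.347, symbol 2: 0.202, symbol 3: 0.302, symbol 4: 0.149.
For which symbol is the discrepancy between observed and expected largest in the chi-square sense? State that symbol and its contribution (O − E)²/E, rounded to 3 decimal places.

symbol 1, 5.450

Expected counts E_i = n·p_i: 125×0.347 = 43.375, 125×0.202 = 25.25, 125×0.302 = 37.75, 125×0.149 = 18.625.
symbol 1: (28 − 43.375)²/43.375 = 236.390625/43.375 = 5.4499
symbol 2: (18 − 25.25)²/25.25 = 52.5625/25.25 = 2.0817
symbol 3: (52 − 37.75)²/37.75 = 203.0625/37.75 = 5.3791
symbol 4: (27 − 18.625)²/18.625 = 70.140625/18.625 = 3.7659
The largest term is for symbol 1: 5.450.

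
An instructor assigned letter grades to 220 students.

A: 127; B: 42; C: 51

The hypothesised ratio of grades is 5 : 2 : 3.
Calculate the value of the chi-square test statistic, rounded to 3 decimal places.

Ratio total = 10. Expected counts: 220×5/10 = 110, 220×2/10 = 44, 220×3/10 = 66.
χ² = (127−110)²/110 + (42−44)²/44 + (51−66)²/66
   = 2.6273 + 0.0909 + 3.4091
Sum = 6.127

6.127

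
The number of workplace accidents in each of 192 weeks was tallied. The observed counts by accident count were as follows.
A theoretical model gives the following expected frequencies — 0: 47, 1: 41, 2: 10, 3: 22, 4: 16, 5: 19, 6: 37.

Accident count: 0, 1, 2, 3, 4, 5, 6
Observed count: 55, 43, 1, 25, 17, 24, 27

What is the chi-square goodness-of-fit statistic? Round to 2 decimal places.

14.05

χ² = (55−47)²/47 + (43−41)²/41 + (1−10)²/10 + (25−22)²/22 + (17−16)²/16 + (24−19)²/19 + (27−37)²/37
   = 1.362 + 0.098 + 8.100 + 0.409 + 0.063 + 1.316 + 2.703
Sum = 14.05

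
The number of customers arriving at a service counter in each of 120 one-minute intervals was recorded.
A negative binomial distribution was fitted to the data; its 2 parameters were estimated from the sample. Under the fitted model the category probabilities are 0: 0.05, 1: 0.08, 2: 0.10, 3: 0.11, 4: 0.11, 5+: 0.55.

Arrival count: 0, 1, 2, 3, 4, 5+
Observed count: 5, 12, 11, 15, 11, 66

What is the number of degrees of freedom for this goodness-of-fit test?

There are k = 6 categories and 2 parameters estimated from the data, so df = 6 − 1 − 2 = 3.

3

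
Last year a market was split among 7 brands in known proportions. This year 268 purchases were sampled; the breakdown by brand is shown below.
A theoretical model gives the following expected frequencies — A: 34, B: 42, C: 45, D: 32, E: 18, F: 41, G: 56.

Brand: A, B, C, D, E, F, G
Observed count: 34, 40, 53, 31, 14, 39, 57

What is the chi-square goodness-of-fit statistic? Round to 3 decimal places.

2.553

χ² = (34−34)²/34 + (40−42)²/42 + (53−45)²/45 + (31−32)²/32 + (14−18)²/18 + (39−41)²/41 + (57−56)²/56
   = 0.0000 + 0.0952 + 1.4222 + 0.0313 + 0.8889 + 0.0976 + 0.0179
Sum = 2.553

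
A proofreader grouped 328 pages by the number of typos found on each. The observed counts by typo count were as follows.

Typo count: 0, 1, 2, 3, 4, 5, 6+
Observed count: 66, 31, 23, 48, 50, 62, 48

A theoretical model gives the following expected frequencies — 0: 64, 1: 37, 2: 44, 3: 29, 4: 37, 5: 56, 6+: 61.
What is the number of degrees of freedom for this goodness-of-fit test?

6

There are k = 7 categories and no parameters were estimated from the data, so df = 7 − 1 = 6.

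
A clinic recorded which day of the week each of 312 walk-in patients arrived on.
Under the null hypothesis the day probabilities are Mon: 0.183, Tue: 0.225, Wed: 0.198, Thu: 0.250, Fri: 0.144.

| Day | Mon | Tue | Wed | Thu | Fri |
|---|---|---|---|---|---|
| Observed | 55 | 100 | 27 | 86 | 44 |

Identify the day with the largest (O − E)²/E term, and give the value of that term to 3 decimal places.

Wed, 19.577

Expected counts E_i = n·p_i: 312×0.183 = 57.096, 312×0.225 = 70.2, 312×0.198 = 61.776, 312×0.250 = 78, 312×0.144 = 44.928.
cat         O        E   (O−E)²/E
Mon        55   57.096     0.0769
Tue       100     70.2    12.6501
Wed        27   61.776    19.5767
Thu        86       78     0.8205
Fri        44   44.928     0.0192
The largest term is for Wed: 19.577.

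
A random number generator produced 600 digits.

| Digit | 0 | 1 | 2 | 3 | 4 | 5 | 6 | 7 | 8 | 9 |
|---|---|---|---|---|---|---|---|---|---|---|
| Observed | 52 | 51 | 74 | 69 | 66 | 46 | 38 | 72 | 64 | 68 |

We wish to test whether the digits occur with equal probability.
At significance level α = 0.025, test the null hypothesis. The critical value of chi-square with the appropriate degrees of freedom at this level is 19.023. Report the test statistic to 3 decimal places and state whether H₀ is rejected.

22.700; reject

Under H₀ each category has probability 1/10, so each expected count is 600/10 = 60.
0: (52 − 60)²/60 = 64/60 = 1.0667
1: (51 − 60)²/60 = 81/60 = 1.3500
2: (74 − 60)²/60 = 196/60 = 3.2667
3: (69 − 60)²/60 = 81/60 = 1.3500
4: (66 − 60)²/60 = 36/60 = 0.6000
5: (46 − 60)²/60 = 196/60 = 3.2667
6: (38 − 60)²/60 = 484/60 = 8.0667
7: (72 − 60)²/60 = 144/60 = 2.4000
8: (64 − 60)²/60 = 16/60 = 0.2667
9: (68 − 60)²/60 = 64/60 = 1.0667
Sum = 22.700
df = 9. Since 22.700 > 19.023, we reject H₀.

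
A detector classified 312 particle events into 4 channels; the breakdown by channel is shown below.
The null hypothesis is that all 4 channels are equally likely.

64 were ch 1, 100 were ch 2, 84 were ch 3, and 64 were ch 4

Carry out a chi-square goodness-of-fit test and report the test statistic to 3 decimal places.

11.692

Expected count for each of the 4 categories: 312/4 = 78.
cat         O        E   (O−E)²/E
ch 1       64       78     2.5128
ch 2      100       78     6.2051
ch 3       84       78     0.4615
ch 4       64       78     2.5128
Sum = 11.692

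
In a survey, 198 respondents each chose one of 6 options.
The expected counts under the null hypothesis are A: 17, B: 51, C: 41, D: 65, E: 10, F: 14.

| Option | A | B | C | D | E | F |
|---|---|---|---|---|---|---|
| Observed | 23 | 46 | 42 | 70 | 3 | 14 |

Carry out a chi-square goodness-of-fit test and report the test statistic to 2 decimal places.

7.92

cat         O        E   (O−E)²/E
A          23       17      2.118
B          46       51      0.490
C          42       41      0.024
D          70       65      0.385
E           3       10      4.900
F          14       14      0.000
Sum = 7.92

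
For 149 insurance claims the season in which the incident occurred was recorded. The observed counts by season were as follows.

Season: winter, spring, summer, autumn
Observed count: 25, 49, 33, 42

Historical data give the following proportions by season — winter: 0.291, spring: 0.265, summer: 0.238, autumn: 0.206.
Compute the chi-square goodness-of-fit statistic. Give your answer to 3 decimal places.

14.402

Expected counts E_i = n·p_i: 149×0.291 = 43.359, 149×0.265 = 39.485, 149×0.238 = 35.462, 149×0.206 = 30.694.
cat         O        E   (O−E)²/E
winter     25   43.359     7.7735
spring     49   39.485     2.2929
summer     33   35.462     0.1709
autumn     42   30.694     4.1645
Sum = 14.402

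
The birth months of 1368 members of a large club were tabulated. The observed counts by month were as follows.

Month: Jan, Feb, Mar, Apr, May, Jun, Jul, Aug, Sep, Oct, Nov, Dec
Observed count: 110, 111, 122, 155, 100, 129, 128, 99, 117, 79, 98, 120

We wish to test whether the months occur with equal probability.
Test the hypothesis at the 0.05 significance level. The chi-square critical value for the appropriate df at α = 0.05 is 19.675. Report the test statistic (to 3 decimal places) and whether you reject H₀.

36.298; reject

Under H₀ each category has probability 1/12, so each expected count is 1368/12 = 114.
χ² = (110−114)²/114 + (111−114)²/114 + (122−114)²/114 + (155−114)²/114 + (100−114)²/114 + (129−114)²/114 + (128−114)²/114 + (99−114)²/114 + (117−114)²/114 + (79−114)²/114 + (98−114)²/114 + (120−114)²/114
   = 0.1404 + 0.0789 + 0.5614 + 14.7456 + 1.7193 + 1.9737 + 1.7193 + 1.9737 + 0.0789 + 10.7456 + 2.2456 + 0.3158
Sum = 36.298
df = 11. Since 36.298 > 19.675, we reject H₀.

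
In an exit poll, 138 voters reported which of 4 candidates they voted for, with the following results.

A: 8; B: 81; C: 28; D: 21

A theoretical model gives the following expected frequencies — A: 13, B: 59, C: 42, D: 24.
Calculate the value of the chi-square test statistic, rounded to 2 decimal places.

15.17

A: (8 − 13)²/13 = 25/13 = 1.923
B: (81 − 59)²/59 = 484/59 = 8.203
C: (28 − 42)²/42 = 196/42 = 4.667
D: (21 − 24)²/24 = 9/24 = 0.375
Sum = 15.17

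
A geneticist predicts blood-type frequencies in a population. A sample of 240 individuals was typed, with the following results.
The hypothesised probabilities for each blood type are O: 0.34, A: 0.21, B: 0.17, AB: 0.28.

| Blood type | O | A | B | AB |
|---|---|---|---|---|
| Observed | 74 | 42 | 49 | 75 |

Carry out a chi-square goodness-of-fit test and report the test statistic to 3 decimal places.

Expected counts E_i = n·p_i: 240×0.34 = 81.6, 240×0.21 = 50.4, 240×0.17 = 40.8, 240×0.28 = 67.2.
O: (74 − 81.6)²/81.6 = 57.76/81.6 = 0.7078
A: (42 − 50.4)²/50.4 = 70.56/50.4 = 1.4000
B: (49 − 40.8)²/40.8 = 67.24/40.8 = 1.6480
AB: (75 − 67.2)²/67.2 = 60.84/67.2 = 0.9054
Sum = 4.661

4.661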